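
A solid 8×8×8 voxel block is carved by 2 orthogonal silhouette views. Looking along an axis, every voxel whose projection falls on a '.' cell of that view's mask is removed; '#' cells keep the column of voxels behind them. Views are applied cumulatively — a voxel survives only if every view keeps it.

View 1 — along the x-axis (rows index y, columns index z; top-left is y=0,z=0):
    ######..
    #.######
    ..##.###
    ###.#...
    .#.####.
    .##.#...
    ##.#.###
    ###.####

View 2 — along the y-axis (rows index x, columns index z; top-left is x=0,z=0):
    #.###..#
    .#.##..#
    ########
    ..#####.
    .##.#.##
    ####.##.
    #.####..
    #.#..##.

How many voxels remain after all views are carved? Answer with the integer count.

remaining voxels: 228

before carving: 512 voxels (8×8×8)
carve view 1 (along x, YZ-mask fill 43/64): 344 voxels remain
carve view 2 (along y, XZ-mask fill 42/64): 228 voxels remain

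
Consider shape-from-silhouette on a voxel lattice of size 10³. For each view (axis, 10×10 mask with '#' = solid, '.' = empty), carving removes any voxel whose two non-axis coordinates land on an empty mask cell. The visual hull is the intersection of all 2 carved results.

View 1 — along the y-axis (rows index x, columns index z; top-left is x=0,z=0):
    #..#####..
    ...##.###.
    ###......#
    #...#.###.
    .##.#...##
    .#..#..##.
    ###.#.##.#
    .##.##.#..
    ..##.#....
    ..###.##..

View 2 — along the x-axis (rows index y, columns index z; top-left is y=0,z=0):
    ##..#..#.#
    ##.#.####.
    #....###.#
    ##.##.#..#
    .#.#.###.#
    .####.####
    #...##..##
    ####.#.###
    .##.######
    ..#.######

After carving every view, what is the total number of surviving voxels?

remaining voxels: 314

initial block: 10^3 = 1000
V1 y: intersect with XZ mask (49 set) -- 490 left
V2 x: intersect with YZ mask (65 set) -- 314 left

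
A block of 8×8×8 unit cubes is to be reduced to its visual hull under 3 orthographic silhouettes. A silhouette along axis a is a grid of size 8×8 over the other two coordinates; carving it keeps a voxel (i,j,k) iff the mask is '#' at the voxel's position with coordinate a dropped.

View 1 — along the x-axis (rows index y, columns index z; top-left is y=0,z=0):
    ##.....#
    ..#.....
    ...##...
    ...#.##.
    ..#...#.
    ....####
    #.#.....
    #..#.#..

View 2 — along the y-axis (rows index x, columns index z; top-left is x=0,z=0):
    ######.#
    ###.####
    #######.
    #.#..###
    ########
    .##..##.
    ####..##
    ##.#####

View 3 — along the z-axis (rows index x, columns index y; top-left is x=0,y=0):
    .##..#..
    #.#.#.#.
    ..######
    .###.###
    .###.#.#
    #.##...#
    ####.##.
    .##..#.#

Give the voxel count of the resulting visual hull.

76 voxels

start: 8×8×8 = 512 voxels
step 1: project along x, AND mask (20/64) → |grid| = 160
step 2: project along y, AND mask (51/64) → |grid| = 128
step 3: project along z, AND mask (38/64) → |grid| = 76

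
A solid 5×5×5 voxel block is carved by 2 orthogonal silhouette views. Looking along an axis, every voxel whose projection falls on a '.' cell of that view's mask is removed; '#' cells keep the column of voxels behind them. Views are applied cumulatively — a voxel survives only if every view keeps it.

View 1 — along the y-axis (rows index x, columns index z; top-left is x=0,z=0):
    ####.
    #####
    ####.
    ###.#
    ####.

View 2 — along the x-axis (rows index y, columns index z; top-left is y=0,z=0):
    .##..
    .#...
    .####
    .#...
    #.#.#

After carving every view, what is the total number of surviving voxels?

voxel count = 48

before carving: 125 voxels (5×5×5)
[1] y-view keeps 21 columns → grid now 105
[2] x-view keeps 11 columns → grid now 48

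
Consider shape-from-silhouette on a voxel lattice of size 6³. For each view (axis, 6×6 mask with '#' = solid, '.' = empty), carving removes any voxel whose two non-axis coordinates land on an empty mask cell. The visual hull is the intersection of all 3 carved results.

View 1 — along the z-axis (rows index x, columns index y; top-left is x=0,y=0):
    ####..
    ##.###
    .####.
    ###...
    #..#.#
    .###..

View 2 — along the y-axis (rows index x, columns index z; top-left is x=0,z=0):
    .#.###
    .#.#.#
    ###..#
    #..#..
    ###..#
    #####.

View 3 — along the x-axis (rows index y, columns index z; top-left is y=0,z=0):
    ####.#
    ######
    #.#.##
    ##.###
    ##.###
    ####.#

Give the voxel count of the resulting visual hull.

|visual hull| = 69

before carving: 216 voxels (6×6×6)
carve view 1 (along z, XY-mask fill 22/36): 132 voxels remain
carve view 2 (along y, XZ-mask fill 22/36): 80 voxels remain
carve view 3 (along x, YZ-mask fill 30/36): 69 voxels remain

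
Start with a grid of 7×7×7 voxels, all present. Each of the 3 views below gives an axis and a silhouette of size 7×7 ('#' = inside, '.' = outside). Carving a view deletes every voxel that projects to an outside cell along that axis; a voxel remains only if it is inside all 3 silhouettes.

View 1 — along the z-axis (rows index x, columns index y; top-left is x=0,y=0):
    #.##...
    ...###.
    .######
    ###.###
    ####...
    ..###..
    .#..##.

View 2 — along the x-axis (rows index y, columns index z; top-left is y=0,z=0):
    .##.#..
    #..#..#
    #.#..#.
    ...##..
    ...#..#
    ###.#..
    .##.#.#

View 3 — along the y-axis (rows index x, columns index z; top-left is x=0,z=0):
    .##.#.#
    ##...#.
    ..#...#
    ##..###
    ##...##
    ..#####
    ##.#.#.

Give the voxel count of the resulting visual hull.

|visual hull| = 42

initial block: 7^3 = 343
carve view 1 (along z, XY-mask fill 28/49): 196 voxels remain
carve view 2 (along x, YZ-mask fill 21/49): 80 voxels remain
carve view 3 (along y, XZ-mask fill 27/49): 42 voxels remain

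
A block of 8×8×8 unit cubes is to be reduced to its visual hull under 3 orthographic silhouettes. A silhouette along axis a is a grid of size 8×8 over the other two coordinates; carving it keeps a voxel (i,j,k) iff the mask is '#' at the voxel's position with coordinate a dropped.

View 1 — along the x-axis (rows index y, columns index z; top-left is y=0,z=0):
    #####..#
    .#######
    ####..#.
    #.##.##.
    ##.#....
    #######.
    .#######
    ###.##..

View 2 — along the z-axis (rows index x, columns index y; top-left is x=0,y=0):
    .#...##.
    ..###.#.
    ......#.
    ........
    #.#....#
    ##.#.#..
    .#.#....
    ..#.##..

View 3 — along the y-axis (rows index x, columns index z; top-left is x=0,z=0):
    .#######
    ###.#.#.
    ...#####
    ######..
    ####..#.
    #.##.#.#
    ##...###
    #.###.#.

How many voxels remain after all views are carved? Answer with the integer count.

before carving: 512 voxels (8×8×8)
after view 1 [x-axis, 45 of 64 cells solid] → remaining = 360
after view 2 [z-axis, 20 of 64 cells solid] → remaining = 116
after view 3 [y-axis, 43 of 64 cells solid] → remaining = 84

voxel count = 84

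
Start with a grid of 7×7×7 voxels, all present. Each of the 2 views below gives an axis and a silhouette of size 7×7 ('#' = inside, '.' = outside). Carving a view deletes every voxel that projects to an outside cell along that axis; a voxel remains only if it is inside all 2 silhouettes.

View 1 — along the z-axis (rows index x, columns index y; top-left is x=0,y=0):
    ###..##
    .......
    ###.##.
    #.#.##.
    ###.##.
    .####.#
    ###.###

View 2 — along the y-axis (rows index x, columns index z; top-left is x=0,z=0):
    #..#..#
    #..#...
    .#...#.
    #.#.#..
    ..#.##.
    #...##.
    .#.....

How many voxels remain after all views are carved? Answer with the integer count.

full grid |V| = 343
  1. axis=2 (XY plane), |mask|=30  ⇒  voxels=210
  2. axis=1 (XZ plane), |mask|=17  ⇒  voxels=73

73 voxels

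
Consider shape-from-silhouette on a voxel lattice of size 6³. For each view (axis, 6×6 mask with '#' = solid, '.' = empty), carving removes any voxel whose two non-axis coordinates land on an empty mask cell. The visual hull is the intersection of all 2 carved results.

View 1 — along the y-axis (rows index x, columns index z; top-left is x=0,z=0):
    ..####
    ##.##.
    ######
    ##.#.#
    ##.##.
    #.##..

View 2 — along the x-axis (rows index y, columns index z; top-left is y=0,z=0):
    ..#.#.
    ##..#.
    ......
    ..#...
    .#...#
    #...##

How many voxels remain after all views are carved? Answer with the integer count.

42 voxels

start: 6×6×6 = 216 voxels
step 1: project along y, AND mask (25/36) → |grid| = 150
step 2: project along x, AND mask (11/36) → |grid| = 42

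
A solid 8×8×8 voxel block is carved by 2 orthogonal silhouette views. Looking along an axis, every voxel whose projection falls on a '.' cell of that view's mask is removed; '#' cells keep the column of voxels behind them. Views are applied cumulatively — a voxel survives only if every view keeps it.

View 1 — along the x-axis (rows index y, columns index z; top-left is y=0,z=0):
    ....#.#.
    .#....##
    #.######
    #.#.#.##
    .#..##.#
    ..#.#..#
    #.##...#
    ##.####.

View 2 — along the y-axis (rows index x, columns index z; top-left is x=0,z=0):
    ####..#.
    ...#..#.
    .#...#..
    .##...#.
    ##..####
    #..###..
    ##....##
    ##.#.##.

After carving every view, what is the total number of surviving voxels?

before carving: 512 voxels (8×8×8)
V1 x: intersect with YZ mask (34 set) -- 272 left
V2 y: intersect with XZ mask (31 set) -- 124 left

|visual hull| = 124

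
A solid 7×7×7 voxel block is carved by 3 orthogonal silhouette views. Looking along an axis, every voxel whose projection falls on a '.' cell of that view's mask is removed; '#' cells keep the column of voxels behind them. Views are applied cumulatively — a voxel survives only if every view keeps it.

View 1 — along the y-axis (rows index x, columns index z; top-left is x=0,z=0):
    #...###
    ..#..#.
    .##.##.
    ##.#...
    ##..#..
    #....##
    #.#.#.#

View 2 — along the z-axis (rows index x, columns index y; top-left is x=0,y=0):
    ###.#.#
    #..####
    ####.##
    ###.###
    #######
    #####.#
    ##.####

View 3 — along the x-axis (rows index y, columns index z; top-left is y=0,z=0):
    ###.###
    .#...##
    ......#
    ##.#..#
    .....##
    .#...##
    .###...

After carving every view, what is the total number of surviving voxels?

start: 7×7×7 = 343 voxels
step 1: project along y, AND mask (23/49) → |grid| = 161
step 2: project along z, AND mask (41/49) → |grid| = 135
step 3: project along x, AND mask (22/49) → |grid| = 59

remaining voxels: 59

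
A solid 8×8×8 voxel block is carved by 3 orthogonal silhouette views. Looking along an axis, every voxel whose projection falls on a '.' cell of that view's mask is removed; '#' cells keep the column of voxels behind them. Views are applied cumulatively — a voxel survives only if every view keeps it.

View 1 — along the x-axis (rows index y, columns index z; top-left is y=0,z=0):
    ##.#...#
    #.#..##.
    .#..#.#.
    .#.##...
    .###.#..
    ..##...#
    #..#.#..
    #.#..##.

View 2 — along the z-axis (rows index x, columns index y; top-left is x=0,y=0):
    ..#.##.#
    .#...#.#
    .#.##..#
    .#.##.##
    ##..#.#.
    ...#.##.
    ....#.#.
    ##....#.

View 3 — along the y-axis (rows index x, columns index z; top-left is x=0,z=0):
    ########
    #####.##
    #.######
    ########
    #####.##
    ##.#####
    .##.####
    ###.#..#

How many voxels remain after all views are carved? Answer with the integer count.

84 voxels

before carving: 512 voxels (8×8×8)
step 1: project along x, AND mask (28/64) → |grid| = 224
step 2: project along z, AND mask (28/64) → |grid| = 100
step 3: project along y, AND mask (55/64) → |grid| = 84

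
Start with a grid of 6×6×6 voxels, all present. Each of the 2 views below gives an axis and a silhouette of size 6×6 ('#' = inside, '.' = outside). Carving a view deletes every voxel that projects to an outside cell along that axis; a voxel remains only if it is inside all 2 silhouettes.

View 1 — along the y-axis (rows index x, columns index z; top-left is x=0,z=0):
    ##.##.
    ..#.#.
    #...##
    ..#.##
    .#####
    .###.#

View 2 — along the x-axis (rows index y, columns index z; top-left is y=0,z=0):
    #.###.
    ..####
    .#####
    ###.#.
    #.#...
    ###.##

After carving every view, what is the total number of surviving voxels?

before carving: 216 voxels (6×6×6)
step 1: project along y, AND mask (21/36) → |grid| = 126
step 2: project along x, AND mask (24/36) → |grid| = 87

|visual hull| = 87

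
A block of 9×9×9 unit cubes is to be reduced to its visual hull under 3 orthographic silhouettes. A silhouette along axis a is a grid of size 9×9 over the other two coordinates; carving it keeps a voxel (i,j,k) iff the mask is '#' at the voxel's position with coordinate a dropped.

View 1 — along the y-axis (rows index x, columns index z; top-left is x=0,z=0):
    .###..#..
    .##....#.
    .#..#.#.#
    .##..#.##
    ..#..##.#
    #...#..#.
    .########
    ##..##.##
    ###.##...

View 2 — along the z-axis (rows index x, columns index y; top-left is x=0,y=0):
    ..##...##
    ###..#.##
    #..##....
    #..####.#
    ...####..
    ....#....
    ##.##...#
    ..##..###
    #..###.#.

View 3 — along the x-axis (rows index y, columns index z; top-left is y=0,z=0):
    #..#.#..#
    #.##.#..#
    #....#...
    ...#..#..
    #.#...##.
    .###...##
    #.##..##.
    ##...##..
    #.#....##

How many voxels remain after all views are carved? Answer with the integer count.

before carving: 729 voxels (9×9×9)
after view 1 [y-axis, 42 of 81 cells solid] → remaining = 378
after view 2 [z-axis, 39 of 81 cells solid] → remaining = 190
after view 3 [x-axis, 35 of 81 cells solid] → remaining = 71

remaining voxels: 71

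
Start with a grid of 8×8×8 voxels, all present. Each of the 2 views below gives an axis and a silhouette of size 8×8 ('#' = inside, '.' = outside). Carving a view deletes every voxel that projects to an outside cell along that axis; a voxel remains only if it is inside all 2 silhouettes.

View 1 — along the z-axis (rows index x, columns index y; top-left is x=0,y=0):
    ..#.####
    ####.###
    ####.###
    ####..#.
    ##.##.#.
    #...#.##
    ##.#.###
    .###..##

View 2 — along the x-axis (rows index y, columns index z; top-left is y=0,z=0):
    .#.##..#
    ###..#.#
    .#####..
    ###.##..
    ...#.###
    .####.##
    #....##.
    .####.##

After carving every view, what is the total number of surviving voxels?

full grid |V| = 512
after view 1 [z-axis, 44 of 64 cells solid] → remaining = 352
after view 2 [x-axis, 38 of 64 cells solid] → remaining = 205

voxel count = 205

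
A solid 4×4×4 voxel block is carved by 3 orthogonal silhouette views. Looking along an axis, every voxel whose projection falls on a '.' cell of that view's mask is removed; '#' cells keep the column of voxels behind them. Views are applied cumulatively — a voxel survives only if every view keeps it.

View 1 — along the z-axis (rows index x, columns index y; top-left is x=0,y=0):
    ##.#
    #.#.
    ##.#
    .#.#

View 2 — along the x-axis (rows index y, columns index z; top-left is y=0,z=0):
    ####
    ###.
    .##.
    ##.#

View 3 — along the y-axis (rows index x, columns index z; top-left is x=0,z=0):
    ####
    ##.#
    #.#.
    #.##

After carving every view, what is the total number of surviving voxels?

voxel count = 23

initial block: 4^3 = 64
carve view 1 (along z, XY-mask fill 10/16): 40 voxels remain
carve view 2 (along x, YZ-mask fill 12/16): 32 voxels remain
carve view 3 (along y, XZ-mask fill 12/16): 23 voxels remain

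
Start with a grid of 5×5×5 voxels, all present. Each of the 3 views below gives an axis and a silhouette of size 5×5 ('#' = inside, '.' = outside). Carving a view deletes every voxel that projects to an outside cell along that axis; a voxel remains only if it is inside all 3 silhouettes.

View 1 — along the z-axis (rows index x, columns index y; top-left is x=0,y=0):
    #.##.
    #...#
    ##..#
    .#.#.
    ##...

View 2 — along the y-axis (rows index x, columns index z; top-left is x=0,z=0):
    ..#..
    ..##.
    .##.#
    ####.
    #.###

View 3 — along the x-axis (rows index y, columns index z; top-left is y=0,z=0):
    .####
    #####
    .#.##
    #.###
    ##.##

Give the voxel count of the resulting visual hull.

before carving: 125 voxels (5×5×5)
V1 z: intersect with XY mask (12 set) -- 60 left
V2 y: intersect with XZ mask (14 set) -- 32 left
V3 x: intersect with YZ mask (20 set) -- 27 left

|visual hull| = 27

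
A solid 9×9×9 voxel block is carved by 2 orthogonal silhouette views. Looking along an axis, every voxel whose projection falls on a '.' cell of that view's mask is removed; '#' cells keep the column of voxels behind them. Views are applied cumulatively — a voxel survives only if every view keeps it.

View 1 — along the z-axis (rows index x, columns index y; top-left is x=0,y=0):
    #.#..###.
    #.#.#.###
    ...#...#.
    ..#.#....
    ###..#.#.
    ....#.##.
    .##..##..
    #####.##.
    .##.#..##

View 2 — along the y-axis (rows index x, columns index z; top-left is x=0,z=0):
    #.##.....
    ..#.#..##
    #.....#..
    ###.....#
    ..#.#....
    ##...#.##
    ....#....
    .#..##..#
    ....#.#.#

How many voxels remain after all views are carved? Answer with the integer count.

voxel count = 123

full grid |V| = 729
[1] z-view keeps 39 columns → grid now 351
[2] y-view keeps 28 columns → grid now 123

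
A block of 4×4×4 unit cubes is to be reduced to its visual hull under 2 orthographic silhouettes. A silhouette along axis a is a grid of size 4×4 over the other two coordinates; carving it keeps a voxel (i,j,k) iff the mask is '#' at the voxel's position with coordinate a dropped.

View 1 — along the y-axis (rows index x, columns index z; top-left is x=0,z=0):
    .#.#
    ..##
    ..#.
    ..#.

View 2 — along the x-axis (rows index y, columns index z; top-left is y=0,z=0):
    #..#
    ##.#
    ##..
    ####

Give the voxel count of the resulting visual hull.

12 voxels

full grid |V| = 64
  1. axis=1 (XZ plane), |mask|=6  ⇒  voxels=24
  2. axis=0 (YZ plane), |mask|=11  ⇒  voxels=12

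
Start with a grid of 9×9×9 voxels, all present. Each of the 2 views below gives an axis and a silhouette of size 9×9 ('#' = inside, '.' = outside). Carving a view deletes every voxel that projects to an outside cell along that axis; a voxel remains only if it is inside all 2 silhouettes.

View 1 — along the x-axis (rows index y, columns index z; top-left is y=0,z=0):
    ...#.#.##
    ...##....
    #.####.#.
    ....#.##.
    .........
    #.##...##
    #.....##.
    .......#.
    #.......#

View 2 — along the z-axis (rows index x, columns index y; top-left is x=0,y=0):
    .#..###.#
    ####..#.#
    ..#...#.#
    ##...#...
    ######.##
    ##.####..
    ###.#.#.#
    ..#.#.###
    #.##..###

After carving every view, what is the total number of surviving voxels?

|visual hull| = 142

start: 9×9×9 = 729 voxels
carve view 1 (along x, YZ-mask fill 26/81): 234 voxels remain
carve view 2 (along z, XY-mask fill 48/81): 142 voxels remain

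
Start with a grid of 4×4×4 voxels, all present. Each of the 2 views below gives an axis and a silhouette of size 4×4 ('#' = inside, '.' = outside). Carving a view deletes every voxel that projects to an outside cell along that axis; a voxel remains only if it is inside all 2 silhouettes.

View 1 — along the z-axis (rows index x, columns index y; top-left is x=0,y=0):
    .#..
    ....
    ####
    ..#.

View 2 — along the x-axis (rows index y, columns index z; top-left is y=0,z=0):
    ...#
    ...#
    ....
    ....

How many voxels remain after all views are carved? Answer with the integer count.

start: 4×4×4 = 64 voxels
  1. axis=2 (XY plane), |mask|=6  ⇒  voxels=24
  2. axis=0 (YZ plane), |mask|=2  ⇒  voxels=3

|visual hull| = 3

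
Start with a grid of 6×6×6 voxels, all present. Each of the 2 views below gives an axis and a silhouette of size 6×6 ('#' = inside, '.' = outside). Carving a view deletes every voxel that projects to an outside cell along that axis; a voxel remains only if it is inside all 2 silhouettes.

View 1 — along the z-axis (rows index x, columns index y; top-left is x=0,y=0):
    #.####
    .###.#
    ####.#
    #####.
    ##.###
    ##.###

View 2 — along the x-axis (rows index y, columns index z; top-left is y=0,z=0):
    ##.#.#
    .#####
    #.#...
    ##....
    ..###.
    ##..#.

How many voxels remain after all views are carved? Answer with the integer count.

initial block: 6^3 = 216
V1 z: intersect with XY mask (29 set) -- 174 left
V2 x: intersect with YZ mask (19 set) -- 92 left

voxel count = 92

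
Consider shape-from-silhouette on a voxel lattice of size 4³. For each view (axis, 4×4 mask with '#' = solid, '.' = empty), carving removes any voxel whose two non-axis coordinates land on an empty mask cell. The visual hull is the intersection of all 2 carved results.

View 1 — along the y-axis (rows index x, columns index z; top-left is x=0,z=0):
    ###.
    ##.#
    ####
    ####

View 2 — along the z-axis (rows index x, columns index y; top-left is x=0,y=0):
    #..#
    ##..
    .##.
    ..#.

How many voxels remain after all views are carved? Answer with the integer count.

24 voxels

start: 4×4×4 = 64 voxels
  1. axis=1 (XZ plane), |mask|=14  ⇒  voxels=56
  2. axis=2 (XY plane), |mask|=7  ⇒  voxels=24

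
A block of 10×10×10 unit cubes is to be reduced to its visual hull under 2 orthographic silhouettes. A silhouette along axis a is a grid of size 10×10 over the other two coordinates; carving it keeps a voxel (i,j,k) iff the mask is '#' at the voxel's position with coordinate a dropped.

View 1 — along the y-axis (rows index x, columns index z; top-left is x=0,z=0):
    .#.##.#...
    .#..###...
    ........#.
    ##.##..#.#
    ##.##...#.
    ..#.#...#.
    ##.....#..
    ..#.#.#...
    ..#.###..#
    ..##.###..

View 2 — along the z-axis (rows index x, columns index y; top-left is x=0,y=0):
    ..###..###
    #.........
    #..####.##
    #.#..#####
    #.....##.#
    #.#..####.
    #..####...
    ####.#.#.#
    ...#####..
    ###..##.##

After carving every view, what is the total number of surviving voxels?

initial block: 10^3 = 1000
  1. axis=1 (XZ plane), |mask|=39  ⇒  voxels=390
  2. axis=2 (XY plane), |mask|=55  ⇒  voxels=211

|visual hull| = 211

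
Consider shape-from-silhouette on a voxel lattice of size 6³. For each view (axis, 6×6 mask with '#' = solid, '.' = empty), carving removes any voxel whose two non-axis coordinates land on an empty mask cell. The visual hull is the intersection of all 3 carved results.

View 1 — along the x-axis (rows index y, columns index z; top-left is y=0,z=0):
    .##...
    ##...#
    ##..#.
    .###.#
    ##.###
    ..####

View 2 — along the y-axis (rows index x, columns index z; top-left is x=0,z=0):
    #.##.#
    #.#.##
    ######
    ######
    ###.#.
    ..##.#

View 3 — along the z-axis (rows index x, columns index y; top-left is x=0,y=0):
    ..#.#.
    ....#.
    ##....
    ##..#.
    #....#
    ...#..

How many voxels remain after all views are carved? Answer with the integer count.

29 voxels

initial block: 6^3 = 216
[1] x-view keeps 21 columns → grid now 126
[2] y-view keeps 27 columns → grid now 92
[3] z-view keeps 11 columns → grid now 29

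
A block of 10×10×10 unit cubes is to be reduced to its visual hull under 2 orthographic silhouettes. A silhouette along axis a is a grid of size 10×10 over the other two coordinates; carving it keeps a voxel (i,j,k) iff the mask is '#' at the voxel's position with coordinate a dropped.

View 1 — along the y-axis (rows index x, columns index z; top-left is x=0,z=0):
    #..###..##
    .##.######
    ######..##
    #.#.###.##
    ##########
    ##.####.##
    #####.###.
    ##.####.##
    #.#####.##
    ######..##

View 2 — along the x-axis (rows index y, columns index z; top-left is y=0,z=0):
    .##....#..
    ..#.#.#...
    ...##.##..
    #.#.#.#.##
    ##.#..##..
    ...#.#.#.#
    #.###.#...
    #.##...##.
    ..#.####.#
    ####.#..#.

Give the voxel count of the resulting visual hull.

357 voxels

before carving: 1000 voxels (10×10×10)
carve view 1 (along y, XZ-mask fill 79/100): 790 voxels remain
carve view 2 (along x, YZ-mask fill 47/100): 357 voxels remain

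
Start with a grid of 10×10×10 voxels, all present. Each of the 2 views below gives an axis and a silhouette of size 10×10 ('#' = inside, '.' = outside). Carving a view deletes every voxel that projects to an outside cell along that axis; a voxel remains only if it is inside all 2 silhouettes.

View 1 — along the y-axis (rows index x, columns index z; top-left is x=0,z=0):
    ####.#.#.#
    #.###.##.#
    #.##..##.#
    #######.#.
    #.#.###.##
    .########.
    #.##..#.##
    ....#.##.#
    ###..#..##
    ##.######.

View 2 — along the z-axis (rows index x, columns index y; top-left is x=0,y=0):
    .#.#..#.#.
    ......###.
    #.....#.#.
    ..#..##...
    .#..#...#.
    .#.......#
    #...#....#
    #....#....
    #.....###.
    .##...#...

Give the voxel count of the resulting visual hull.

before carving: 1000 voxels (10×10×10)
[1] y-view keeps 67 columns → grid now 670
[2] z-view keeps 30 columns → grid now 202

202 voxels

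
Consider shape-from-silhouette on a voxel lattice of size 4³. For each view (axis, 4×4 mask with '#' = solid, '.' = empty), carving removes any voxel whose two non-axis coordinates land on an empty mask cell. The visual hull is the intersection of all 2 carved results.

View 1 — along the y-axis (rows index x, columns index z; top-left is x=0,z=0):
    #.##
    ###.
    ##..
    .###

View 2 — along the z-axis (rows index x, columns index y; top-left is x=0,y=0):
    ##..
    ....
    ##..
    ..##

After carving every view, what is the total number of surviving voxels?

16 voxels

initial block: 4^3 = 64
[1] y-view keeps 11 columns → grid now 44
[2] z-view keeps 6 columns → grid now 16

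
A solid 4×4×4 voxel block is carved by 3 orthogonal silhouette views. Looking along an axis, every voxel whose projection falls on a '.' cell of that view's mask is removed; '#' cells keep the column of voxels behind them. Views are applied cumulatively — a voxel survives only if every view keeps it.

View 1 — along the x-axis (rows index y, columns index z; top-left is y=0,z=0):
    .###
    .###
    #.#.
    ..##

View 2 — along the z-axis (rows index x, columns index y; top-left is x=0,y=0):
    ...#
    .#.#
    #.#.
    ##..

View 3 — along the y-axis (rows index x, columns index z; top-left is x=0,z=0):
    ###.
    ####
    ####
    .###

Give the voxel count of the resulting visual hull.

remaining voxels: 17

initial block: 4^3 = 64
V1 x: intersect with YZ mask (10 set) -- 40 left
V2 z: intersect with XY mask (7 set) -- 18 left
V3 y: intersect with XZ mask (14 set) -- 17 left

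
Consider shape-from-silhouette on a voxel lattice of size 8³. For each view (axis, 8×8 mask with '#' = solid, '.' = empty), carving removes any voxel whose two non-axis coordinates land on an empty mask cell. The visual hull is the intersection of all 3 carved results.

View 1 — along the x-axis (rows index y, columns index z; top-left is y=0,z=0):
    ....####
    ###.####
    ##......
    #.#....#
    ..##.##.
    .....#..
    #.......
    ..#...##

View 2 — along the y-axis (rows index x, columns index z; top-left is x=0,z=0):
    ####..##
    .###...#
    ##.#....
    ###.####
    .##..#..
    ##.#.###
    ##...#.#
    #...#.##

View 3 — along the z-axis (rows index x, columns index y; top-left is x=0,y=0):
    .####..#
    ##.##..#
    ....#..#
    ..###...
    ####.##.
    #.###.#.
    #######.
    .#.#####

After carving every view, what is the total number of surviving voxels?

initial block: 8^3 = 512
after view 1 [x-axis, 25 of 64 cells solid] → remaining = 200
after view 2 [y-axis, 37 of 64 cells solid] → remaining = 118
after view 3 [z-axis, 39 of 64 cells solid] → remaining = 76

76 voxels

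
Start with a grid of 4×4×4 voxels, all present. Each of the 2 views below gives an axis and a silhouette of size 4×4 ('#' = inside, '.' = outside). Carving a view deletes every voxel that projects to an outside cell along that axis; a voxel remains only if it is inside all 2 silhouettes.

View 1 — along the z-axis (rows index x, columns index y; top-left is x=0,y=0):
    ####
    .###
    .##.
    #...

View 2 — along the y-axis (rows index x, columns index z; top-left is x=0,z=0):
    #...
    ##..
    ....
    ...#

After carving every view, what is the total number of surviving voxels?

start: 4×4×4 = 64 voxels
[1] z-view keeps 10 columns → grid now 40
[2] y-view keeps 4 columns → grid now 11

remaining voxels: 11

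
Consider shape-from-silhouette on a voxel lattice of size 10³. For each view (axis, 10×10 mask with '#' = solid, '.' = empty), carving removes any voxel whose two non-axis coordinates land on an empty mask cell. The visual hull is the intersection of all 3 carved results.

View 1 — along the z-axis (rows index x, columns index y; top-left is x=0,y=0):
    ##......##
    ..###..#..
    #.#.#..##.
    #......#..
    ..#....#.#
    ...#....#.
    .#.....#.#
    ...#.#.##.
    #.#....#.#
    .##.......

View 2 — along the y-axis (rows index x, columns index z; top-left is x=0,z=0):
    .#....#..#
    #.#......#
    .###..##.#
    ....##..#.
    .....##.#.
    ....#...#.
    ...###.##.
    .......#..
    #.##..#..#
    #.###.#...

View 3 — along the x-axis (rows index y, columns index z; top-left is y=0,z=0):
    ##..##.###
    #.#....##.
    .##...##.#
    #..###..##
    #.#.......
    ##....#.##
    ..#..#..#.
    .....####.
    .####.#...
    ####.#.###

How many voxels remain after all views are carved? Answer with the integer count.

full grid |V| = 1000
after view 1 [z-axis, 33 of 100 cells solid] → remaining = 330
after view 2 [y-axis, 36 of 100 cells solid] → remaining = 122
after view 3 [x-axis, 49 of 100 cells solid] → remaining = 65

65 voxels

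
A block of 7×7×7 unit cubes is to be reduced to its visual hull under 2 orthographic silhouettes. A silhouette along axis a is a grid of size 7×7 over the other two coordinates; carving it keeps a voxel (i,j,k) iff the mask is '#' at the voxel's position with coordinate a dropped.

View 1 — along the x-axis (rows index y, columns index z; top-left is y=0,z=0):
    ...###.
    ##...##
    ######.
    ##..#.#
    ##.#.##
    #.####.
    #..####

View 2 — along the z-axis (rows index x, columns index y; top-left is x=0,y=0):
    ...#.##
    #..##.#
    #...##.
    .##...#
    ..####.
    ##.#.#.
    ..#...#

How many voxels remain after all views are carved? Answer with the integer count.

before carving: 343 voxels (7×7×7)
[1] x-view keeps 32 columns → grid now 224
[2] z-view keeps 23 columns → grid now 106

remaining voxels: 106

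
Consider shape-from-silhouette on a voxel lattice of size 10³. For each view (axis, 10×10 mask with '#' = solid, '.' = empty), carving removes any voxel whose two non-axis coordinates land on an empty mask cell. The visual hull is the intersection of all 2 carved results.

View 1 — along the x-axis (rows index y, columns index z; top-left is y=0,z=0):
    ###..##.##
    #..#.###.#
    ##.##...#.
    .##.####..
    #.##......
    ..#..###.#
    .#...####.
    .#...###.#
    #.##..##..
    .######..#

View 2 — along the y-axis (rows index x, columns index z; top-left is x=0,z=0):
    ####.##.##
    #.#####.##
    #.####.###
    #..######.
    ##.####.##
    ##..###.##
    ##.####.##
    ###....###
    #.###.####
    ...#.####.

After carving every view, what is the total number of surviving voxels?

start: 10×10×10 = 1000 voxels
carve view 1 (along x, YZ-mask fill 54/100): 540 voxels remain
carve view 2 (along y, XZ-mask fill 73/100): 386 voxels remain

|visual hull| = 386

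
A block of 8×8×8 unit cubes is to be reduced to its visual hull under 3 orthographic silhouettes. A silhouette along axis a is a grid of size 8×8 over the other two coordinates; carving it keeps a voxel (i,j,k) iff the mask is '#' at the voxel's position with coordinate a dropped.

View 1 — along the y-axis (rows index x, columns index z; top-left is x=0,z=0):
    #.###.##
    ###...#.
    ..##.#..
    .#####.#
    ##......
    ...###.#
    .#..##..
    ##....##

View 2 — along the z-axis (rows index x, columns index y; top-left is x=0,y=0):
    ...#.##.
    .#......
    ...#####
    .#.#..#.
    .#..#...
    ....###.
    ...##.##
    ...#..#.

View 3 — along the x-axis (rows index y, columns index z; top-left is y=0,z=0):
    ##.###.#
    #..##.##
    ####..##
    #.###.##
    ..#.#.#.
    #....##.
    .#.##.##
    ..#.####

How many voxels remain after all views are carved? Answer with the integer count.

|visual hull| = 50

initial block: 8^3 = 512
V1 y: intersect with XZ mask (32 set) -- 256 left
V2 z: intersect with XY mask (23 set) -- 91 left
V3 x: intersect with YZ mask (39 set) -- 50 left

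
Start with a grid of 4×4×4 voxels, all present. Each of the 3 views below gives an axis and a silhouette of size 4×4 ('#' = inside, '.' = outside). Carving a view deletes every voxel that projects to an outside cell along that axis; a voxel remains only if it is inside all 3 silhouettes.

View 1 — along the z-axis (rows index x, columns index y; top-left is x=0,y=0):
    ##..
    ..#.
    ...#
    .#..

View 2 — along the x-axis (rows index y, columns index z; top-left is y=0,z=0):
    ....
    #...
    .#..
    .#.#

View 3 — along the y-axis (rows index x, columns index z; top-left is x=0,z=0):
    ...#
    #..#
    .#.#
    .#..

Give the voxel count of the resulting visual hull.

voxel count = 2

start: 4×4×4 = 64 voxels
step 1: project along z, AND mask (5/16) → |grid| = 20
step 2: project along x, AND mask (4/16) → |grid| = 5
step 3: project along y, AND mask (6/16) → |grid| = 2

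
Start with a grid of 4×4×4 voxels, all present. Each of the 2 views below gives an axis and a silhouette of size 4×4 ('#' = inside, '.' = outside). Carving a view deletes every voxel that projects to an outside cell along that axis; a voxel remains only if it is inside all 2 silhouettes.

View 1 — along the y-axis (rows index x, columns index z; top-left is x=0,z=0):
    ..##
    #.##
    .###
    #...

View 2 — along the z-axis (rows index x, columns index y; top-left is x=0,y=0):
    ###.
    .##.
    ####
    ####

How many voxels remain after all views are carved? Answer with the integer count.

remaining voxels: 28

initial block: 4^3 = 64
after view 1 [y-axis, 9 of 16 cells solid] → remaining = 36
after view 2 [z-axis, 13 of 16 cells solid] → remaining = 28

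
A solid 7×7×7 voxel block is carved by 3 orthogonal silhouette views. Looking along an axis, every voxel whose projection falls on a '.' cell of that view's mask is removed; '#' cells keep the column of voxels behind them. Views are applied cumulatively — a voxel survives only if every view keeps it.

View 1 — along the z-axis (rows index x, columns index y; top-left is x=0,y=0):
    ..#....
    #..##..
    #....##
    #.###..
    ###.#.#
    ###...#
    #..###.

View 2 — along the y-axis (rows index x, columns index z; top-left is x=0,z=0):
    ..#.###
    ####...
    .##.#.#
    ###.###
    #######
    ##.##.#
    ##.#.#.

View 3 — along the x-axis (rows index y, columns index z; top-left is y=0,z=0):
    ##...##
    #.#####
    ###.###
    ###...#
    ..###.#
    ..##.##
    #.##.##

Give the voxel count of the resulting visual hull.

|visual hull| = 81

start: 7×7×7 = 343 voxels
V1 z: intersect with XY mask (24 set) -- 168 left
V2 y: intersect with XZ mask (34 set) -- 123 left
V3 x: intersect with YZ mask (33 set) -- 81 left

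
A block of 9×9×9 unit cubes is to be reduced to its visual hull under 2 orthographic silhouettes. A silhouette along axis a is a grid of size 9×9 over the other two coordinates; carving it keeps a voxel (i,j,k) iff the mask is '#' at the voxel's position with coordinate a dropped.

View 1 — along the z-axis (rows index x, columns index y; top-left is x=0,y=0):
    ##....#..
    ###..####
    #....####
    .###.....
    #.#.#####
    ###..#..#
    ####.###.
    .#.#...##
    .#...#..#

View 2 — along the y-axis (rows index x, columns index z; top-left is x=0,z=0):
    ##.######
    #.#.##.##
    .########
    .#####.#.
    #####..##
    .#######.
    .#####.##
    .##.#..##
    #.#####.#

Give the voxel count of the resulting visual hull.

initial block: 9^3 = 729
carve view 1 (along z, XY-mask fill 44/81): 396 voxels remain
carve view 2 (along y, XZ-mask fill 61/81): 298 voxels remain

remaining voxels: 298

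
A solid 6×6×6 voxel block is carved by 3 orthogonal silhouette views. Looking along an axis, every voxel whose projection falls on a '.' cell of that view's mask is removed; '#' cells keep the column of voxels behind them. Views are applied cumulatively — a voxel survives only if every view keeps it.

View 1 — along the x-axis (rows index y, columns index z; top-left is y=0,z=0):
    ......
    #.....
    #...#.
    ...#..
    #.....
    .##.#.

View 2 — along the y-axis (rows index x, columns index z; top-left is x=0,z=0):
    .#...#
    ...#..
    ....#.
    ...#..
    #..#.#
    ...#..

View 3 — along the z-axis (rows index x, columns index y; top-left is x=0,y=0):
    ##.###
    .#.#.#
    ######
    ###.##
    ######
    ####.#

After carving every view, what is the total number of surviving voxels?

full grid |V| = 216
carve view 1 (along x, YZ-mask fill 8/36): 48 voxels remain
carve view 2 (along y, XZ-mask fill 9/36): 10 voxels remain
carve view 3 (along z, XY-mask fill 30/36): 9 voxels remain

remaining voxels: 9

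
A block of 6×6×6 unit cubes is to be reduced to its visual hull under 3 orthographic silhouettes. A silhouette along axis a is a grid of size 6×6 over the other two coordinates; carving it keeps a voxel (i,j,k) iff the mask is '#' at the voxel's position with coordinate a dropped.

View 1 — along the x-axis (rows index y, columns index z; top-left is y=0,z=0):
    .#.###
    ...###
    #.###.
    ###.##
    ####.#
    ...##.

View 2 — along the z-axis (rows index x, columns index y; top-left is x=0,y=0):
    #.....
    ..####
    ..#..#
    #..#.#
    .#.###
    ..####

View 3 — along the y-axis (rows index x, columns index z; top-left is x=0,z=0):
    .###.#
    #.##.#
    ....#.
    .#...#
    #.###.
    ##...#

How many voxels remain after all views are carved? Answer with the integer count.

37 voxels

before carving: 216 voxels (6×6×6)
[1] x-view keeps 23 columns → grid now 138
[2] z-view keeps 18 columns → grid now 68
[3] y-view keeps 18 columns → grid now 37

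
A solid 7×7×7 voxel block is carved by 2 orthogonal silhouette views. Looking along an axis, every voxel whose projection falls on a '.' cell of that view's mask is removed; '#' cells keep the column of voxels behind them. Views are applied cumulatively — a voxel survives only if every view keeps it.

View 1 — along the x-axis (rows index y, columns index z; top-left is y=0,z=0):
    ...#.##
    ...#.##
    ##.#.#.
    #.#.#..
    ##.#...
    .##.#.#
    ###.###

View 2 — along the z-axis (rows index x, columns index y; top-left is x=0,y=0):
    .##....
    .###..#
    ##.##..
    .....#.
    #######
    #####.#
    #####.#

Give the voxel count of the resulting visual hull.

remaining voxels: 109

full grid |V| = 343
  1. axis=0 (YZ plane), |mask|=26  ⇒  voxels=182
  2. axis=2 (XY plane), |mask|=30  ⇒  voxels=109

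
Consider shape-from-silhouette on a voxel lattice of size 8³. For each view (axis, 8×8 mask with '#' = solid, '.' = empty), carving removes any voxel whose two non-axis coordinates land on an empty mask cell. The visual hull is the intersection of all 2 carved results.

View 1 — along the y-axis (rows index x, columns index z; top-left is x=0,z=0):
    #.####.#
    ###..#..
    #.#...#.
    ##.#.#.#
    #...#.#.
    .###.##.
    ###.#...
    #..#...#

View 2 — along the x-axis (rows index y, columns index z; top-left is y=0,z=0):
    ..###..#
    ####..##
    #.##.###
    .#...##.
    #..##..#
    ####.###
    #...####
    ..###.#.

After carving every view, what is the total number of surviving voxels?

|visual hull| = 160

initial block: 8^3 = 512
step 1: project along y, AND mask (33/64) → |grid| = 264
step 2: project along x, AND mask (39/64) → |grid| = 160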